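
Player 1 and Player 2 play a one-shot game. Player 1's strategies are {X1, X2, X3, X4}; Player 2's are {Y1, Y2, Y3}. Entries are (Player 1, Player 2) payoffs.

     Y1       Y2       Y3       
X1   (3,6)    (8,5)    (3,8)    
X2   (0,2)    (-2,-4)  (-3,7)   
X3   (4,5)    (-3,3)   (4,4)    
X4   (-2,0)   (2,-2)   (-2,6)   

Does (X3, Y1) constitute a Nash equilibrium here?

Yes

Holding Player 2 at Y1: Player 1 gets 4 from X3, versus 3 from X1, 0 from X2, -2 from X4. No profitable deviation for Player 1.
Holding Player 1 at X3: Player 2 gets 5 from Y1, versus 3 from Y2, 4 from Y3. No profitable deviation for Player 2 either.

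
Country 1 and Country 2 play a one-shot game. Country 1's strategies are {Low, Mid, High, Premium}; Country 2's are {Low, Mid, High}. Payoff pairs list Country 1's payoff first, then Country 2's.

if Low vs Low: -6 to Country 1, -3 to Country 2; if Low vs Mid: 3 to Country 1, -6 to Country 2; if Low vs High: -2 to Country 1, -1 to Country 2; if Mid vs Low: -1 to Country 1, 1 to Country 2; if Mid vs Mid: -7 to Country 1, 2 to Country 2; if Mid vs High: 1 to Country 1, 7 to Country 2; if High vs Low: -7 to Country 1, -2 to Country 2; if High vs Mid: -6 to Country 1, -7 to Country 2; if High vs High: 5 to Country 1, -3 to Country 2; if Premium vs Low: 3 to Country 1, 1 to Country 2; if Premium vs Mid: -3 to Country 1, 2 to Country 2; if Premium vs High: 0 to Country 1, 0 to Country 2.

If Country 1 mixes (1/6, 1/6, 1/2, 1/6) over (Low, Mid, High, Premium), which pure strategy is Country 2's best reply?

Compute Country 2's expected payoff from each pure strategy against the given mix.
Low: (1/6)·(-3) + (1/6)·1 + (1/2)·(-2) + (1/6)·1 = -7/6
Mid: (1/6)·(-6) + (1/6)·2 + (1/2)·(-7) + (1/6)·2 = -23/6
High: (1/6)·(-1) + (1/6)·7 + (1/2)·(-3) + (1/6)·0 = -1/2
Highest expected payoff is -1/2, from High.

High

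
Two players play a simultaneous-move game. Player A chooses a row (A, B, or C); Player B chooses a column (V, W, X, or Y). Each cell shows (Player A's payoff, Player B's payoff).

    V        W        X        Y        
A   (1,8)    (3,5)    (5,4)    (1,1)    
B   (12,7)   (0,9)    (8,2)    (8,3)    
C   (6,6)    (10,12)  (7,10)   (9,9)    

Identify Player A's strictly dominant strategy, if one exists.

None

Check whether one of Player A's strategies beats all alternatives regardless of what the opponent does.
A is not dominant: against V, B gives 12 > 1.
B is not dominant: against W, A gives 3 > 0.
C is not dominant: against V, B gives 12 > 6.
No single strategy is best against every opponent action.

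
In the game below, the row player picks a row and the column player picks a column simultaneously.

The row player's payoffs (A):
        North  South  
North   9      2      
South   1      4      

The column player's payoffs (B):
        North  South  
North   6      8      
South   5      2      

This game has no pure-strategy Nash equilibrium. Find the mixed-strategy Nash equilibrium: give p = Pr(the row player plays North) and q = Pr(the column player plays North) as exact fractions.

p = 3/5, q = 1/5

Each player's mixing probability is pinned down by making the *other* player indifferent.
The column player indifferent between North and South: p·6 + (1−p)·5 = p·8 + (1−p)·2 ⟹ 5 + 1p = 2 + 6p ⟹ p = 3/5.
The row player indifferent between North and South: q·9 + (1−q)·2 = q·1 + (1−q)·4 ⟹ 2 + 7q = 4 + (-3)q ⟹ q = 1/5.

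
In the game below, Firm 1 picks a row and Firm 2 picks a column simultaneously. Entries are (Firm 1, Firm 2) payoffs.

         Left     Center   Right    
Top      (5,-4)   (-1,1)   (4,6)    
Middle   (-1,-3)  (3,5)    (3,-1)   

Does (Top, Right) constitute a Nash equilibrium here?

Holding Firm 2 at Right: Firm 1 gets 4 from Top, versus 3 from Middle. No profitable deviation for Firm 1.
Holding Firm 1 at Top: Firm 2 gets 6 from Right, versus -4 from Left, 1 from Center. No profitable deviation for Firm 2 either.

Yes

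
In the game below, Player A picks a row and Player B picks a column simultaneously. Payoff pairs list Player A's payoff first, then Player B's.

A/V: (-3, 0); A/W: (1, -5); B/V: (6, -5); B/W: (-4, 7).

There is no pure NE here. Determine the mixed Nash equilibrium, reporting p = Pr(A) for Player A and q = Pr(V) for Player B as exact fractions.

p = 12/17, q = 5/14

In a mixed NE each player is indifferent between their pure strategies, so the opponent's mix sets the indifference.
Player B indifferent between V and W: p·0 + (1−p)·(-5) = p·(-5) + (1−p)·7 ⟹ (-5) + 5p = 7 + (-12)p ⟹ p = 12/17.
Player A indifferent between A and B: q·(-3) + (1−q)·1 = q·6 + (1−q)·(-4) ⟹ 1 + (-4)q = (-4) + 10q ⟹ q = 5/14.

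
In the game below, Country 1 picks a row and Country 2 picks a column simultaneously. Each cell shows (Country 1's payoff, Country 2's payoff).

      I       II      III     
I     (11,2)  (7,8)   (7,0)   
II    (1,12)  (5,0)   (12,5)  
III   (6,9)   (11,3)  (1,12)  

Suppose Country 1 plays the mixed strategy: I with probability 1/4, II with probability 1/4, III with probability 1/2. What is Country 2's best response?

Compute Country 2's expected payoff from each pure strategy against the given mix.
I: (1/4)·2 + (1/4)·12 + (1/2)·9 = 8
II: (1/4)·8 + (1/4)·0 + (1/2)·3 = 7/2
III: (1/4)·0 + (1/4)·5 + (1/2)·12 = 29/4
Highest expected payoff is 8, from I.

I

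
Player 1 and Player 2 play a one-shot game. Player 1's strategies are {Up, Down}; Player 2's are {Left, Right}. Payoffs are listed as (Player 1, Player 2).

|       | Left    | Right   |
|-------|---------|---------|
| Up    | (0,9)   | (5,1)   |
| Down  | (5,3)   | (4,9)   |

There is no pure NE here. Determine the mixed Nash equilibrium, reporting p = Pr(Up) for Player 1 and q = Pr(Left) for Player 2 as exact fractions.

p = 3/7, q = 1/6

In a mixed NE each player is indifferent between their pure strategies, so the opponent's mix sets the indifference.
Player 2 indifferent between Left and Right: p·9 + (1−p)·3 = p·1 + (1−p)·9 ⟹ 3 + 6p = 9 + (-8)p ⟹ p = 3/7.
Player 1 indifferent between Up and Down: q·0 + (1−q)·5 = q·5 + (1−q)·4 ⟹ 5 + (-5)q = 4 + 1q ⟹ q = 1/6.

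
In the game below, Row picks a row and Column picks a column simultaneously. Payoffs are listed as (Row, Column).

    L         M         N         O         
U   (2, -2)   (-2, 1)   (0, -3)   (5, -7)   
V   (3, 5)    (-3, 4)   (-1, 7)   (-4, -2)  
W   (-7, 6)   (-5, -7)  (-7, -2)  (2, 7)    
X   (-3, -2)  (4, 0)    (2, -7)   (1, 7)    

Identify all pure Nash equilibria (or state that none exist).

Check mutual best responses: a cell is a NE iff neither player can gain by unilaterally deviating.
Row's best responses — vs L: V (payoff 3); vs M: X (payoff 4); vs N: X (payoff 2); vs O: U (payoff 5).
Column's best responses — vs U: M (payoff 1); vs V: N (payoff 7); vs W: O (payoff 7); vs X: O (payoff 7).
No cell has both players best-responding. For instance, Row's best reply to N is X, but against X Column prefers O over N.

None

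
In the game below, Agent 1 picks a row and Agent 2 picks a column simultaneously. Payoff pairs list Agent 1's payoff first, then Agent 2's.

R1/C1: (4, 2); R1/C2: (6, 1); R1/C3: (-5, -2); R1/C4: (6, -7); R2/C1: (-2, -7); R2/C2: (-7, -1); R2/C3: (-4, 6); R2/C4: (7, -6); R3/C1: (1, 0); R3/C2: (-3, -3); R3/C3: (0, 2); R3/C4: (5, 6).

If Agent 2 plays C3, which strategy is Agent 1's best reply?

R3

With Agent 2 fixed at C3, Agent 1's payoffs are: R1 → -5, R2 → -4, R3 → 0.
The maximum is 0, achieved by R3.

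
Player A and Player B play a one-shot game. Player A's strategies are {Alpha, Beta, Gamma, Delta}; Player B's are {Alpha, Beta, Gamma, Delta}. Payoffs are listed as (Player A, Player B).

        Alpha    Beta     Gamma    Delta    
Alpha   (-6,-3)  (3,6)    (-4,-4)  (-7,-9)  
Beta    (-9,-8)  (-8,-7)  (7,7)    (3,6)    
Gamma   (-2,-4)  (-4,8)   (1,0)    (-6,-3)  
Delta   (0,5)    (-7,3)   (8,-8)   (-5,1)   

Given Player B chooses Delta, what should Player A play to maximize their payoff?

Beta

With Player B fixed at Delta, Player A's payoffs are: Alpha → -7, Beta → 3, Gamma → -6, Delta → -5.
The maximum is 3, achieved by Beta.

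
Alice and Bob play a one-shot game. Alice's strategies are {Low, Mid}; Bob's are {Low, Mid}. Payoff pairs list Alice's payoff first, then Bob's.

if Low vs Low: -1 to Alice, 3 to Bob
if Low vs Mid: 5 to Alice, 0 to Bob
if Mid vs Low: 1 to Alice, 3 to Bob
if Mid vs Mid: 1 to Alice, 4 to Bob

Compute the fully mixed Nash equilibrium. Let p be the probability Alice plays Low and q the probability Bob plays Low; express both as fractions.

Each player's mixing probability is pinned down by making the *other* player indifferent.
Bob indifferent between Low and Mid: p·3 + (1−p)·3 = p·0 + (1−p)·4 ⟹ 3 + 0p = 4 + (-4)p ⟹ p = 1/4.
Alice indifferent between Low and Mid: q·(-1) + (1−q)·5 = q·1 + (1−q)·1 ⟹ 5 + (-6)q = 1 + 0q ⟹ q = 2/3.

p = 1/4, q = 2/3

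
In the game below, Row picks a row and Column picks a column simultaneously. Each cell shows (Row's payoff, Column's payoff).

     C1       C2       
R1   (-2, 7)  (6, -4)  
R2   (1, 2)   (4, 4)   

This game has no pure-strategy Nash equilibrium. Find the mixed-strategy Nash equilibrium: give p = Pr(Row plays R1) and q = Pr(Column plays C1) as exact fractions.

Each player's mixing probability is pinned down by making the *other* player indifferent.
Column indifferent between C1 and C2: p·7 + (1−p)·2 = p·(-4) + (1−p)·4 ⟹ 2 + 5p = 4 + (-8)p ⟹ p = 2/13.
Row indifferent between R1 and R2: q·(-2) + (1−q)·6 = q·1 + (1−q)·4 ⟹ 6 + (-8)q = 4 + (-3)q ⟹ q = 2/5.

p = 2/13, q = 2/5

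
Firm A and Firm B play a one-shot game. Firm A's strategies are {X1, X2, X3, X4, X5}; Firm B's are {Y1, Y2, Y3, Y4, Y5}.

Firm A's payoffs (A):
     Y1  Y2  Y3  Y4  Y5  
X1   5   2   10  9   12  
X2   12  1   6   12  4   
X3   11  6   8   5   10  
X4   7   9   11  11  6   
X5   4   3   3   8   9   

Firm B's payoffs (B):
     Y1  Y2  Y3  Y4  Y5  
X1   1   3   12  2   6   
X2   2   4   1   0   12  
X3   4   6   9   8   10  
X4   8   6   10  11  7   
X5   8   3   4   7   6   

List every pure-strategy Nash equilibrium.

Check mutual best responses: a cell is a NE iff neither player can gain by unilaterally deviating.
Firm A's best responses — vs Y1: X2 (payoff 12); vs Y2: X4 (payoff 9); vs Y3: X4 (payoff 11); vs Y4: X2 (payoff 12); vs Y5: X1 (payoff 12).
Firm B's best responses — vs X1: Y3 (payoff 12); vs X2: Y5 (payoff 12); vs X3: Y5 (payoff 10); vs X4: Y4 (payoff 11); vs X5: Y1 (payoff 8).
No cell has both players best-responding. For instance, Firm A's best reply to Y3 is X4, but against X4 Firm B prefers Y4 over Y3.

There is no pure-strategy Nash equilibrium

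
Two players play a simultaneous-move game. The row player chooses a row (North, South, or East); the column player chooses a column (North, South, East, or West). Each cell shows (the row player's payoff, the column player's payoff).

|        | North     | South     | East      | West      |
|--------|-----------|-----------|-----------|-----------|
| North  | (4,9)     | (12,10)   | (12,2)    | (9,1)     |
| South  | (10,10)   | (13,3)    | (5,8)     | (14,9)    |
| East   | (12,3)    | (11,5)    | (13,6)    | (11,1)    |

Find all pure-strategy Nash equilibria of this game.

Check mutual best responses: a cell is a NE iff neither player can gain by unilaterally deviating.
The row player's best responses — vs North: East (payoff 12); vs South: South (payoff 13); vs East: East (payoff 13); vs West: South (payoff 14).
The column player's best responses — vs North: South (payoff 10); vs South: North (payoff 10); vs East: East (payoff 6).
The only mutual best response is (East, East); neither player gains by switching there.

(East, East)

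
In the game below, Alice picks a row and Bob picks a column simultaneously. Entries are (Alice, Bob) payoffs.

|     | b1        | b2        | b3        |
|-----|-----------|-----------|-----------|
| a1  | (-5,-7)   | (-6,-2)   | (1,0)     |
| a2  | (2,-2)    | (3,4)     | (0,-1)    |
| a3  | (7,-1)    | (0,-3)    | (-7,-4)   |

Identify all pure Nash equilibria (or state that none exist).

Check mutual best responses: a cell is a NE iff neither player can gain by unilaterally deviating.
Alice's best responses — vs b1: a3 (payoff 7); vs b2: a2 (payoff 3); vs b3: a1 (payoff 1).
Bob's best responses — vs a1: b3 (payoff 0); vs a2: b2 (payoff 4); vs a3: b1 (payoff -1).
Mutual best responses occur at (a1, b3), (a2, b2), and (a3, b1); at each, neither player gains by switching.

(a1, b3), (a2, b2), and (a3, b1)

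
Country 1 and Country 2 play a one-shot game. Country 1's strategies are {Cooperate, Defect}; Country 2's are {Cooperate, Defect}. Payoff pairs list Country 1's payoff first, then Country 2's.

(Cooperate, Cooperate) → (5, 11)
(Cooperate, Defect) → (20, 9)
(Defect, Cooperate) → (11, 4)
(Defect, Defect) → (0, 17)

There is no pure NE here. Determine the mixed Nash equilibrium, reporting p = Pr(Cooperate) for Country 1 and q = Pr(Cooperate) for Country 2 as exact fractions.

p = 13/15, q = 10/13

Each player's mixing probability is pinned down by making the *other* player indifferent.
Country 2 indifferent between Cooperate and Defect: p·11 + (1−p)·4 = p·9 + (1−p)·17 ⟹ 4 + 7p = 17 + (-8)p ⟹ p = 13/15.
Country 1 indifferent between Cooperate and Defect: q·5 + (1−q)·20 = q·11 + (1−q)·0 ⟹ 20 + (-15)q = 0 + 11q ⟹ q = 10/13.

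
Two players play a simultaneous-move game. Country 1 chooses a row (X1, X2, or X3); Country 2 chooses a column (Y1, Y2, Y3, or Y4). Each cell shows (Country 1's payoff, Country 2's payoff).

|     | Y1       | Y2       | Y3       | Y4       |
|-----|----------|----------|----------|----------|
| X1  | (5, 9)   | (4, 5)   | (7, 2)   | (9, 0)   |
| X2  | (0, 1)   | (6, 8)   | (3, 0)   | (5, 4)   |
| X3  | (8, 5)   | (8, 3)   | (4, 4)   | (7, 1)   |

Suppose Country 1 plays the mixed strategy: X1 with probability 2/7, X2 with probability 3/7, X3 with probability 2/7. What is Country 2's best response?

Y2

Country 2's best reply maximizes expected payoff against the mix.
Y1: (2/7)·9 + (3/7)·1 + (2/7)·5 = 31/7
Y2: (2/7)·5 + (3/7)·8 + (2/7)·3 = 40/7
Y3: (2/7)·2 + (3/7)·0 + (2/7)·4 = 12/7
Y4: (2/7)·0 + (3/7)·4 + (2/7)·1 = 2
Highest expected payoff is 40/7, from Y2.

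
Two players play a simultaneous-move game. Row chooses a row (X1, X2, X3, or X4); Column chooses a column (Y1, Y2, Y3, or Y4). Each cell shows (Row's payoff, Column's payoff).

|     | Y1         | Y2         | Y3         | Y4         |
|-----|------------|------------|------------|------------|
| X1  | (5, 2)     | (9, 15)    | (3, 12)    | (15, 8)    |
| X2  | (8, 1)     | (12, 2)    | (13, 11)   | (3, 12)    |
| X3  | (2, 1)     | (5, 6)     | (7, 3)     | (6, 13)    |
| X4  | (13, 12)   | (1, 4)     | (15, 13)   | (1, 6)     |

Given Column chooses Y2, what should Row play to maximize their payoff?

X2

With Column fixed at Y2, Row's payoffs are: X1 → 9, X2 → 12, X3 → 5, X4 → 1.
The maximum is 12, achieved by X2.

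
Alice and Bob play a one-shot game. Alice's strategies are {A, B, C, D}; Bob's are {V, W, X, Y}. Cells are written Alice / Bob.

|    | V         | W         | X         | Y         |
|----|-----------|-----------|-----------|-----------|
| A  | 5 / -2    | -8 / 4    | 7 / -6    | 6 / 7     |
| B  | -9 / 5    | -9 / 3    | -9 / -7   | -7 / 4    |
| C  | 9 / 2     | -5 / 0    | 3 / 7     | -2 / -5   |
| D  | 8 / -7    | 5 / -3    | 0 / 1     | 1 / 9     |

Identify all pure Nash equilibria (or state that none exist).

(A, Y)

Find each player's best response to every opponent strategy; NE are the intersections.
Alice's best responses — vs V: C (payoff 9); vs W: D (payoff 5); vs X: A (payoff 7); vs Y: A (payoff 6).
Bob's best responses — vs A: Y (payoff 7); vs B: V (payoff 5); vs C: X (payoff 7); vs D: Y (payoff 9).
The only mutual best response is (A, Y); neither player gains by switching there.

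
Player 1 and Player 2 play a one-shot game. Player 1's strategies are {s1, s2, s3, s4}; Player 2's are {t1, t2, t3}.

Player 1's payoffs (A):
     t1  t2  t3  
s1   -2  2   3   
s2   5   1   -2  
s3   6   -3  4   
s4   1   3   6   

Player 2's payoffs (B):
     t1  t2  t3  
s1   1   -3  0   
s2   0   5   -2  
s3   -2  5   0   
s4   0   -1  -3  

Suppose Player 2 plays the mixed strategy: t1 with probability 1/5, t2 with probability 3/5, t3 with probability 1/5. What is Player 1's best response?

s4

Compute Player 1's expected payoff from each pure strategy against the given mix.
s1: (1/5)·(-2) + (3/5)·2 + (1/5)·3 = 7/5
s2: (1/5)·5 + (3/5)·1 + (1/5)·(-2) = 6/5
s3: (1/5)·6 + (3/5)·(-3) + (1/5)·4 = 1/5
s4: (1/5)·1 + (3/5)·3 + (1/5)·6 = 16/5
Highest expected payoff is 16/5, from s4.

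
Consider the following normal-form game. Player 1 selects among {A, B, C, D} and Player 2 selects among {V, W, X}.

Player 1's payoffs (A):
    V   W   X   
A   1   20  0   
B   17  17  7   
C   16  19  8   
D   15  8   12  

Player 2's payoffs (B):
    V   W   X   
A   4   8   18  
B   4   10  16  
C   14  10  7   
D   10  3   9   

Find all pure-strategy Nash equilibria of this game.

A profile is a Nash equilibrium when each player is best-responding to the other.
Player 1's best responses — vs V: B (payoff 17); vs W: A (payoff 20); vs X: D (payoff 12).
Player 2's best responses — vs A: X (payoff 18); vs B: X (payoff 16); vs C: V (payoff 14); vs D: V (payoff 10).
No cell has both players best-responding. For instance, Player 1's best reply to X is D, but against D Player 2 prefers V over X.

None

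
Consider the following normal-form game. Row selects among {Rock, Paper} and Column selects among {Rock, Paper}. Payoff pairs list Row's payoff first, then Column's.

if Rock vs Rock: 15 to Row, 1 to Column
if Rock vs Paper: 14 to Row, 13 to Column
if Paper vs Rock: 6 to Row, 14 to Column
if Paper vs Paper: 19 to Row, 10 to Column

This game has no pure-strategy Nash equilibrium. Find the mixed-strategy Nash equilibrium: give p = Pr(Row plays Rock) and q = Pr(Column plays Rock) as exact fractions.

Each player's mixing probability is pinned down by making the *other* player indifferent.
Column indifferent between Rock and Paper: p·1 + (1−p)·14 = p·13 + (1−p)·10 ⟹ 14 + (-13)p = 10 + 3p ⟹ p = 1/4.
Row indifferent between Rock and Paper: q·15 + (1−q)·14 = q·6 + (1−q)·19 ⟹ 14 + 1q = 19 + (-13)q ⟹ q = 5/14.

p = 1/4, q = 5/14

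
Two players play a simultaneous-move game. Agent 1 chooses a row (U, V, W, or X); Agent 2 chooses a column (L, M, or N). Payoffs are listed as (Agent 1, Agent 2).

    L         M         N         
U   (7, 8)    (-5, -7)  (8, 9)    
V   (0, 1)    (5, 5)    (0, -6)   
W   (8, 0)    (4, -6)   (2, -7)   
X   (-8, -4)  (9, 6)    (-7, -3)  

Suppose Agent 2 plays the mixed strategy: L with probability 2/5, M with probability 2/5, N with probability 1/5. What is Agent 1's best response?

Compute Agent 1's expected payoff from each pure strategy against the given mix.
U: (2/5)·7 + (2/5)·(-5) + (1/5)·8 = 12/5
V: (2/5)·0 + (2/5)·5 + (1/5)·0 = 2
W: (2/5)·8 + (2/5)·4 + (1/5)·2 = 26/5
X: (2/5)·(-8) + (2/5)·9 + (1/5)·(-7) = -1
Highest expected payoff is 26/5, from W.

W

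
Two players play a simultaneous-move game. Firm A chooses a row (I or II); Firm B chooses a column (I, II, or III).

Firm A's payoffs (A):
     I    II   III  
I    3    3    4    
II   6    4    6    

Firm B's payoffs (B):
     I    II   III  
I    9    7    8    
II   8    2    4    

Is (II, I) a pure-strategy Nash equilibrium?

Holding Firm B at I: Firm A gets 6 from II, versus 3 from I. No profitable deviation for Firm A.
Holding Firm A at II: Firm B gets 8 from I, versus 2 from II, 4 from III. No profitable deviation for Firm B either.

Yes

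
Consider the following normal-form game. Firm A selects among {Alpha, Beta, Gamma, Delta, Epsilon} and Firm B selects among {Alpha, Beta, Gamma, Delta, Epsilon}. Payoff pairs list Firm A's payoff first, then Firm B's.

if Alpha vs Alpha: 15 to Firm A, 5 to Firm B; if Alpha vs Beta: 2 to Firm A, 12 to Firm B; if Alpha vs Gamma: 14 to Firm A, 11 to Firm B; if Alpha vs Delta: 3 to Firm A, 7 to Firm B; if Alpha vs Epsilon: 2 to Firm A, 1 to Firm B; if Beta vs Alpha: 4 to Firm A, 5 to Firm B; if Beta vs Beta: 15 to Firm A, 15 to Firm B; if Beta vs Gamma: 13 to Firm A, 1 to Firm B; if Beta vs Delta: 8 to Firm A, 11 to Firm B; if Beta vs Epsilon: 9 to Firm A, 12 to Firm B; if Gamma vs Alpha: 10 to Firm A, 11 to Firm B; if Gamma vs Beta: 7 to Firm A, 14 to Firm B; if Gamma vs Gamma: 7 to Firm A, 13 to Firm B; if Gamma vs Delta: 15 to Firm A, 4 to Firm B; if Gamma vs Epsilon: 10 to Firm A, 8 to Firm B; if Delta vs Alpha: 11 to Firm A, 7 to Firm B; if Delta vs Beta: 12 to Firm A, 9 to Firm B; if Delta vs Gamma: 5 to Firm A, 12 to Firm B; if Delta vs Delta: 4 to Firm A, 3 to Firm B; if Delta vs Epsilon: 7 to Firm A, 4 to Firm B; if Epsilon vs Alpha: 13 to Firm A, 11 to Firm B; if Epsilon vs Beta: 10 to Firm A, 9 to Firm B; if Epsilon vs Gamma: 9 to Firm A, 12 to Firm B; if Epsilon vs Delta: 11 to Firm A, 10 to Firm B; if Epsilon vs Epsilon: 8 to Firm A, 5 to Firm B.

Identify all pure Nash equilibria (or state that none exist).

A profile is a Nash equilibrium when each player is best-responding to the other.
Firm A's best responses — vs Alpha: Alpha (payoff 15); vs Beta: Beta (payoff 15); vs Gamma: Alpha (payoff 14); vs Delta: Gamma (payoff 15); vs Epsilon: Gamma (payoff 10).
Firm B's best responses — vs Alpha: Beta (payoff 12); vs Beta: Beta (payoff 15); vs Gamma: Beta (payoff 14); vs Delta: Gamma (payoff 12); vs Epsilon: Gamma (payoff 12).
The only mutual best response is (Beta, Beta); neither player gains by switching there.

(Beta, Beta)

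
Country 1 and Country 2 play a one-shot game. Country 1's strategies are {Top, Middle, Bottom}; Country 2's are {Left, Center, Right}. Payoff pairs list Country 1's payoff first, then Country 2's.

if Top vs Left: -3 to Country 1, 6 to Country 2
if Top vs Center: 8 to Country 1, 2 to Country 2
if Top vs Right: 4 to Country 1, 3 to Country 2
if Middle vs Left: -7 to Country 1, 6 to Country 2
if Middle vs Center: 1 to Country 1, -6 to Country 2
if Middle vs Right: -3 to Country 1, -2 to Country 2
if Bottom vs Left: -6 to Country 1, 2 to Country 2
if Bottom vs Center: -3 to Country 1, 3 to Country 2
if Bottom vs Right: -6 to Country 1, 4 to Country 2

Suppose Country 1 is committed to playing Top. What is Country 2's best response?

Left

With Country 1 fixed at Top, Country 2's payoffs are: Left → 6, Center → 2, Right → 3.
The maximum is 6, achieved by Left.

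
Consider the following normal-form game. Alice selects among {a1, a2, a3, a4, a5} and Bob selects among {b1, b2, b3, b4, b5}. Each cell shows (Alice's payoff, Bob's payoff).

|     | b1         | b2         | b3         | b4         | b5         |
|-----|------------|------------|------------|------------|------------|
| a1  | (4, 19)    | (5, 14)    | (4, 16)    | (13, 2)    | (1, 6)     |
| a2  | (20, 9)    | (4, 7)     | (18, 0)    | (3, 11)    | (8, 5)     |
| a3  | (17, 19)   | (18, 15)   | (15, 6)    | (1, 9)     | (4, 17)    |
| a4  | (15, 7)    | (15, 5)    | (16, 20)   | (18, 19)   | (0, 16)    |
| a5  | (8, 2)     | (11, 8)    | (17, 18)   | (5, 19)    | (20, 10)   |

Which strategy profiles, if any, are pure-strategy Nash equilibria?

A profile is a Nash equilibrium when each player is best-responding to the other.
Alice's best responses — vs b1: a2 (payoff 20); vs b2: a3 (payoff 18); vs b3: a2 (payoff 18); vs b4: a4 (payoff 18); vs b5: a5 (payoff 20).
Bob's best responses — vs a1: b1 (payoff 19); vs a2: b4 (payoff 11); vs a3: b1 (payoff 19); vs a4: b3 (payoff 20); vs a5: b4 (payoff 19).
No cell has both players best-responding. For instance, Alice's best reply to b4 is a4, but against a4 Bob prefers b3 over b4.

None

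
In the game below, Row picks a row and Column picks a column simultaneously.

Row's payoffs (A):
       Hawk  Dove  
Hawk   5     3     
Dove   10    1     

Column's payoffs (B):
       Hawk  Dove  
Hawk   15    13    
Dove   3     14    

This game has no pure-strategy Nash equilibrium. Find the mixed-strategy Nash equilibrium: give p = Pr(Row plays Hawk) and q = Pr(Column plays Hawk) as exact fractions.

p = 11/13, q = 2/7

Each player's mixing probability is pinned down by making the *other* player indifferent.
Column indifferent between Hawk and Dove: p·15 + (1−p)·3 = p·13 + (1−p)·14 ⟹ 3 + 12p = 14 + (-1)p ⟹ p = 11/13.
Row indifferent between Hawk and Dove: q·5 + (1−q)·3 = q·10 + (1−q)·1 ⟹ 3 + 2q = 1 + 9q ⟹ q = 2/7.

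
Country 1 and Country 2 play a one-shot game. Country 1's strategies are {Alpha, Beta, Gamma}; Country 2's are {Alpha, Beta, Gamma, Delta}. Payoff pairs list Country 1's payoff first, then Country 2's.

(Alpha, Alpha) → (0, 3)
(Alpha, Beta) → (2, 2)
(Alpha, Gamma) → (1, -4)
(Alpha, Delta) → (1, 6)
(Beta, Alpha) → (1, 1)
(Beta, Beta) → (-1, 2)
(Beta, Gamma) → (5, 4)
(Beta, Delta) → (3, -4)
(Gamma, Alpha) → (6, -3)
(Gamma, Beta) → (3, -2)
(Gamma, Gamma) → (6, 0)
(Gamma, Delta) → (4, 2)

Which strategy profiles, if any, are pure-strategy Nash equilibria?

(Gamma, Delta)

Find each player's best response to every opponent strategy; NE are the intersections.
Country 1's best responses — vs Alpha: Gamma (payoff 6); vs Beta: Gamma (payoff 3); vs Gamma: Gamma (payoff 6); vs Delta: Gamma (payoff 4).
Country 2's best responses — vs Alpha: Delta (payoff 6); vs Beta: Gamma (payoff 4); vs Gamma: Delta (payoff 2).
The only mutual best response is (Gamma, Delta); neither player gains by switching there.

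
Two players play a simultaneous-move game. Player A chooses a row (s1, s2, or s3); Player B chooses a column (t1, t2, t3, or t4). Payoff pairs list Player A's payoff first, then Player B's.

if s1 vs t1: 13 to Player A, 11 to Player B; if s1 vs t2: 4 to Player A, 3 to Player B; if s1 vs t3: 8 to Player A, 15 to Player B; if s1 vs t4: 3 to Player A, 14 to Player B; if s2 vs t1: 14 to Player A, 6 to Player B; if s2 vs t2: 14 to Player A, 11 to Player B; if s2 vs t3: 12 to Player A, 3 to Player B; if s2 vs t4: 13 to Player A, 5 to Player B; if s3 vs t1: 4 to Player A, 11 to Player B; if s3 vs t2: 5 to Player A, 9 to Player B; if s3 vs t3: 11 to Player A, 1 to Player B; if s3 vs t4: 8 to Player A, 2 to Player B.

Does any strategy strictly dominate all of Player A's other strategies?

s2

Check whether one of Player A's strategies beats all alternatives regardless of what the opponent does.
s2 strictly dominates: vs t1: 14 > each of {13, 4}; vs t2: 14 > each of {4, 5}; vs t3: 12 > each of {8, 11}; vs t4: 13 > each of {3, 8}.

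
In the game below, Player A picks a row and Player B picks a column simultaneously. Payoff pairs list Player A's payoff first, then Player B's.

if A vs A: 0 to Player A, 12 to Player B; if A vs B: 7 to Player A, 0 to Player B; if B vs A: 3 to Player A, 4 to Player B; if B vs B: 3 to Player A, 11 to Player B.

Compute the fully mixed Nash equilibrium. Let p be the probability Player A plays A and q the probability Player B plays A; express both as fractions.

p = 7/19, q = 4/7

Each player's mixing probability is pinned down by making the *other* player indifferent.
Player B indifferent between A and B: p·12 + (1−p)·4 = p·0 + (1−p)·11 ⟹ 4 + 8p = 11 + (-11)p ⟹ p = 7/19.
Player A indifferent between A and B: q·0 + (1−q)·7 = q·3 + (1−q)·3 ⟹ 7 + (-7)q = 3 + 0q ⟹ q = 4/7.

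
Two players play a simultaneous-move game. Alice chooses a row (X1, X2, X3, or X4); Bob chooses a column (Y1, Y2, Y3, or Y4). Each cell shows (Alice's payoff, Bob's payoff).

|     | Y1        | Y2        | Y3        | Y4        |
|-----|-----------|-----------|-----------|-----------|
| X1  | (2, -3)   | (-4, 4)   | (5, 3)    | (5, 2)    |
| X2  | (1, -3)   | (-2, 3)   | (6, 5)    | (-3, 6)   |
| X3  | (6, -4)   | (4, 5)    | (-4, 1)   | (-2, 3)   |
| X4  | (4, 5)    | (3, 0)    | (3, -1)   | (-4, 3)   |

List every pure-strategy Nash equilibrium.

A profile is a Nash equilibrium when each player is best-responding to the other.
Alice's best responses — vs Y1: X3 (payoff 6); vs Y2: X3 (payoff 4); vs Y3: X2 (payoff 6); vs Y4: X1 (payoff 5).
Bob's best responses — vs X1: Y2 (payoff 4); vs X2: Y4 (payoff 6); vs X3: Y2 (payoff 5); vs X4: Y1 (payoff 5).
The only mutual best response is (X3, Y2); neither player gains by switching there.

(X3, Y2)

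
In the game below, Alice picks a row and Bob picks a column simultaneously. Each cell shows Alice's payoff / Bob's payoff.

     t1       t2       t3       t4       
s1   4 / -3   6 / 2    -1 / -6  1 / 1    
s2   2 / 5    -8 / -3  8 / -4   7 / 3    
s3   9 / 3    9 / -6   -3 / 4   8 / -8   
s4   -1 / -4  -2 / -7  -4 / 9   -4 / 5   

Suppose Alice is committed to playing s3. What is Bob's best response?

With Alice fixed at s3, Bob's payoffs are: t1 → 3, t2 → -6, t3 → 4, t4 → -8.
The maximum is 4, achieved by t3.

t3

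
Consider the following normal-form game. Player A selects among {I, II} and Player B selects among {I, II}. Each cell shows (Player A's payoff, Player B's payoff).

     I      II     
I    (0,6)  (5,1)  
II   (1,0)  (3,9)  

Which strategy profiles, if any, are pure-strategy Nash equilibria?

No pure-strategy Nash equilibrium

Check mutual best responses: a cell is a NE iff neither player can gain by unilaterally deviating.
Player A's best responses — vs I: II (payoff 1); vs II: I (payoff 5).
Player B's best responses — vs I: I (payoff 6); vs II: II (payoff 9).
No cell has both players best-responding. For instance, Player A's best reply to II is I, but against I Player B prefers I over II.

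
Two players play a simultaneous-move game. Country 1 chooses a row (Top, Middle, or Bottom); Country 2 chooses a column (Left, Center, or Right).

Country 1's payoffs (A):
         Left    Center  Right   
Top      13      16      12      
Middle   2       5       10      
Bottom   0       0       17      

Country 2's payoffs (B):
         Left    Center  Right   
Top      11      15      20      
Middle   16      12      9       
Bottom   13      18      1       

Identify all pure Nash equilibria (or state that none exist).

Find each player's best response to every opponent strategy; NE are the intersections.
Country 1's best responses — vs Left: Top (payoff 13); vs Center: Top (payoff 16); vs Right: Bottom (payoff 17).
Country 2's best responses — vs Top: Right (payoff 20); vs Middle: Left (payoff 16); vs Bottom: Center (payoff 18).
No cell has both players best-responding. For instance, Country 1's best reply to Left is Top, but against Top Country 2 prefers Right over Left.

No pure-strategy Nash equilibrium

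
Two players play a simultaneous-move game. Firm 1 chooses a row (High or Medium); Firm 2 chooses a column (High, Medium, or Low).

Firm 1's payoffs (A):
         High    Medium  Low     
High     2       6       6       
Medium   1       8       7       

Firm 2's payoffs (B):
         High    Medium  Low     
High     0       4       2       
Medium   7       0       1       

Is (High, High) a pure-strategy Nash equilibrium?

Holding Firm 2 at High: Firm 1 gets 2 from High, versus 1 from Medium. No profitable deviation for Firm 1.
Holding Firm 1 at High: Firm 2 gets 0 from High but could get 4 by switching to Medium. Firm 2 has a profitable deviation.

No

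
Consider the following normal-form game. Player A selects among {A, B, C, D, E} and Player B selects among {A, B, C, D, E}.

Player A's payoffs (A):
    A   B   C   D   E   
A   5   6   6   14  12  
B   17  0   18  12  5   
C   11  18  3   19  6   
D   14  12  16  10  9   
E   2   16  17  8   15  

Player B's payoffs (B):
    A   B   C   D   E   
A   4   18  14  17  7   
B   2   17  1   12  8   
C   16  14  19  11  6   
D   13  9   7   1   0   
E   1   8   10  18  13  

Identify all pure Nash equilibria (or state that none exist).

Find each player's best response to every opponent strategy; NE are the intersections.
Player A's best responses — vs A: B (payoff 17); vs B: C (payoff 18); vs C: B (payoff 18); vs D: C (payoff 19); vs E: E (payoff 15).
Player B's best responses — vs A: B (payoff 18); vs B: B (payoff 17); vs C: C (payoff 19); vs D: A (payoff 13); vs E: D (payoff 18).
No cell has both players best-responding. For instance, Player A's best reply to B is C, but against C Player B prefers C over B.

None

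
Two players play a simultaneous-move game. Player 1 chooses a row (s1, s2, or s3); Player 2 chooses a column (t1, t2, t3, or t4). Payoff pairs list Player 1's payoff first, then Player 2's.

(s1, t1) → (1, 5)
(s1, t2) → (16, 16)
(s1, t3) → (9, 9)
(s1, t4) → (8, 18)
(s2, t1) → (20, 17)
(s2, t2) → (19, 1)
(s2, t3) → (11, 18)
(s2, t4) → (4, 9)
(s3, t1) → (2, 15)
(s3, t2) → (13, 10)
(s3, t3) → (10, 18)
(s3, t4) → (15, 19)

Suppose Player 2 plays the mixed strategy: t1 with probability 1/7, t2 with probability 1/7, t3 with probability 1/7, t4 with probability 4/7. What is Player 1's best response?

s3

Player 1's best reply maximizes expected payoff against the mix.
s1: (1/7)·1 + (1/7)·16 + (1/7)·9 + (4/7)·8 = 58/7
s2: (1/7)·20 + (1/7)·19 + (1/7)·11 + (4/7)·4 = 66/7
s3: (1/7)·2 + (1/7)·13 + (1/7)·10 + (4/7)·15 = 85/7
Highest expected payoff is 85/7, from s3.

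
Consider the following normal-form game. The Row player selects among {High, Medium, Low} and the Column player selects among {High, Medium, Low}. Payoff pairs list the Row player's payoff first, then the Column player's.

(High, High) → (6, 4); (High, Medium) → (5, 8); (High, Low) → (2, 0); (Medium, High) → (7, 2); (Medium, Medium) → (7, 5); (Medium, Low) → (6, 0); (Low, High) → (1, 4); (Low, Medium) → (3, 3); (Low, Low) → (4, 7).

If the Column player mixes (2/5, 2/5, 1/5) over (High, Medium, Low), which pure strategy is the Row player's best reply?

Compute the Row player's expected payoff from each pure strategy against the given mix.
High: (2/5)·6 + (2/5)·5 + (1/5)·2 = 24/5
Medium: (2/5)·7 + (2/5)·7 + (1/5)·6 = 34/5
Low: (2/5)·1 + (2/5)·3 + (1/5)·4 = 12/5
Highest expected payoff is 34/5, from Medium.

Medium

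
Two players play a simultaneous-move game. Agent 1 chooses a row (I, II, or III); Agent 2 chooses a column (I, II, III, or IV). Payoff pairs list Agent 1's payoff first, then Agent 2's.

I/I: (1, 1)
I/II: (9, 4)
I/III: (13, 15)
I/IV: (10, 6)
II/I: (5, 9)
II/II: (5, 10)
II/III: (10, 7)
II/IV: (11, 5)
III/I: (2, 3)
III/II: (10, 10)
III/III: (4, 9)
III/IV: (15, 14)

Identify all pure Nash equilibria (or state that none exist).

(I, III) and (III, IV)

Check mutual best responses: a cell is a NE iff neither player can gain by unilaterally deviating.
Agent 1's best responses — vs I: II (payoff 5); vs II: III (payoff 10); vs III: I (payoff 13); vs IV: III (payoff 15).
Agent 2's best responses — vs I: III (payoff 15); vs II: II (payoff 10); vs III: IV (payoff 14).
Mutual best responses occur at (I, III) and (III, IV); at each, neither player gains by switching.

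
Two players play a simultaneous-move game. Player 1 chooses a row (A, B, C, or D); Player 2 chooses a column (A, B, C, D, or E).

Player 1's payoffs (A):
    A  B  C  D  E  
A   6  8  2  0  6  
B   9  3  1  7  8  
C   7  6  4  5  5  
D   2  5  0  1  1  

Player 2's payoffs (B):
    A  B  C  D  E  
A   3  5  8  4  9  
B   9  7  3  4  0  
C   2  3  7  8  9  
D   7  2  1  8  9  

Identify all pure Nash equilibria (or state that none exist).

Check mutual best responses: a cell is a NE iff neither player can gain by unilaterally deviating.
Player 1's best responses — vs A: B (payoff 9); vs B: A (payoff 8); vs C: C (payoff 4); vs D: B (payoff 7); vs E: B (payoff 8).
Player 2's best responses — vs A: E (payoff 9); vs B: A (payoff 9); vs C: E (payoff 9); vs D: E (payoff 9).
The only mutual best response is (B, A); neither player gains by switching there.

(B, A)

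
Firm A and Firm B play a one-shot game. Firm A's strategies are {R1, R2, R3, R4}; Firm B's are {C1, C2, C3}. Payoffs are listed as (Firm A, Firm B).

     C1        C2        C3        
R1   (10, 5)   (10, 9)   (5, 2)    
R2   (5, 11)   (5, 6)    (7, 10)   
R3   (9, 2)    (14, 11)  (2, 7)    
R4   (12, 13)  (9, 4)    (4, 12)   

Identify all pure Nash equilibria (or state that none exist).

Find each player's best response to every opponent strategy; NE are the intersections.
Firm A's best responses — vs C1: R4 (payoff 12); vs C2: R3 (payoff 14); vs C3: R2 (payoff 7).
Firm B's best responses — vs R1: C2 (payoff 9); vs R2: C1 (payoff 11); vs R3: C2 (payoff 11); vs R4: C1 (payoff 13).
Mutual best responses occur at (R3, C2) and (R4, C1); at each, neither player gains by switching.

(R3, C2) and (R4, C1)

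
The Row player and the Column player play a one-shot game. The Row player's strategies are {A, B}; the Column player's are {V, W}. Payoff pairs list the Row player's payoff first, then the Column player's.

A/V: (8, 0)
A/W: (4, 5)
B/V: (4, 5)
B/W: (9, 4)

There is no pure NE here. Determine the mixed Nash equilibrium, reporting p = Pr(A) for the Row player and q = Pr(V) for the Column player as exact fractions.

p = 1/6, q = 5/9

Each player's mixing probability is pinned down by making the *other* player indifferent.
The Column player indifferent between V and W: p·0 + (1−p)·5 = p·5 + (1−p)·4 ⟹ 5 + (-5)p = 4 + 1p ⟹ p = 1/6.
The Row player indifferent between A and B: q·8 + (1−q)·4 = q·4 + (1−q)·9 ⟹ 4 + 4q = 9 + (-5)q ⟹ q = 5/9.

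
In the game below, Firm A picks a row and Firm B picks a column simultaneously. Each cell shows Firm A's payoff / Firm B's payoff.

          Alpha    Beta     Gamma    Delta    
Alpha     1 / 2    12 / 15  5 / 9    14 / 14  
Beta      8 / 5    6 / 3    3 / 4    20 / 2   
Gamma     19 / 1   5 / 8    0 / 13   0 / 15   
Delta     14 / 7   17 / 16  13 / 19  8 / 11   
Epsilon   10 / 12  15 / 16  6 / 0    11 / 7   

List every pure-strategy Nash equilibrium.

(Delta, Gamma)

Find each player's best response to every opponent strategy; NE are the intersections.
Firm A's best responses — vs Alpha: Gamma (payoff 19); vs Beta: Delta (payoff 17); vs Gamma: Delta (payoff 13); vs Delta: Beta (payoff 20).
Firm B's best responses — vs Alpha: Beta (payoff 15); vs Beta: Alpha (payoff 5); vs Gamma: Delta (payoff 15); vs Delta: Gamma (payoff 19); vs Epsilon: Beta (payoff 16).
The only mutual best response is (Delta, Gamma); neither player gains by switching there.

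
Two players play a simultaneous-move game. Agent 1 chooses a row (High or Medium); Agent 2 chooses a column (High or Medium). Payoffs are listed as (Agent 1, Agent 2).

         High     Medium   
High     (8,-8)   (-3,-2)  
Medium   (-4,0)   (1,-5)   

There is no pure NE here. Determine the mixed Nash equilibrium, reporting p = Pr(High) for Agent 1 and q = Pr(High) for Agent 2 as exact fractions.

In a mixed NE each player is indifferent between their pure strategies, so the opponent's mix sets the indifference.
Agent 2 indifferent between High and Medium: p·(-8) + (1−p)·0 = p·(-2) + (1−p)·(-5) ⟹ 0 + (-8)p = (-5) + 3p ⟹ p = 5/11.
Agent 1 indifferent between High and Medium: q·8 + (1−q)·(-3) = q·(-4) + (1−q)·1 ⟹ (-3) + 11q = 1 + (-5)q ⟹ q = 1/4.

p = 5/11, q = 1/4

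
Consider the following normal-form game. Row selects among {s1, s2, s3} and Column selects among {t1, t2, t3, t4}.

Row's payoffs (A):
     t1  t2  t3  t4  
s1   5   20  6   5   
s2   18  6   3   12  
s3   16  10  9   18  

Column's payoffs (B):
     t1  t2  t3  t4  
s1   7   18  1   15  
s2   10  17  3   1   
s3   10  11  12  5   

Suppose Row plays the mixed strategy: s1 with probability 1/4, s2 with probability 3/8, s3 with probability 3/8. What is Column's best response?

Column's best reply maximizes expected payoff against the mix.
t1: (1/4)·7 + (3/8)·10 + (3/8)·10 = 37/4
t2: (1/4)·18 + (3/8)·17 + (3/8)·11 = 15
t3: (1/4)·1 + (3/8)·3 + (3/8)·12 = 47/8
t4: (1/4)·15 + (3/8)·1 + (3/8)·5 = 6
Highest expected payoff is 15, from t2.

t2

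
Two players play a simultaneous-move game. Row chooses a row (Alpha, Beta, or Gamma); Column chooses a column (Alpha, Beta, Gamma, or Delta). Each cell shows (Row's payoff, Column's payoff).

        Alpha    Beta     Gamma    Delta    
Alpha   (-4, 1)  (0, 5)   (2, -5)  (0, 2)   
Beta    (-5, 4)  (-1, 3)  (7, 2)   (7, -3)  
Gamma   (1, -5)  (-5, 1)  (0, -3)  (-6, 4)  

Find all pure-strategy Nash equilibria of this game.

(Alpha, Beta)

Check mutual best responses: a cell is a NE iff neither player can gain by unilaterally deviating.
Row's best responses — vs Alpha: Gamma (payoff 1); vs Beta: Alpha (payoff 0); vs Gamma: Beta (payoff 7); vs Delta: Beta (payoff 7).
Column's best responses — vs Alpha: Beta (payoff 5); vs Beta: Alpha (payoff 4); vs Gamma: Delta (payoff 4).
The only mutual best response is (Alpha, Beta); neither player gains by switching there.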